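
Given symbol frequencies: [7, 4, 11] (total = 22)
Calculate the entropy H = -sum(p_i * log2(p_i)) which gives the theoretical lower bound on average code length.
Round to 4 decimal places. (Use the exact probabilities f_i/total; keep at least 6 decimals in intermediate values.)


Per-symbol terms -p_i * log2(p_i) with p_i = f_i/22:
  p = 7/22 = 0.318182: log2(p) = -1.652077, -p*log2(p) = 0.525661
  p = 4/22 = 0.181818: log2(p) = -2.459432, -p*log2(p) = 0.447169
  p = 11/22 = 0.500000: log2(p) = -1.000000, -p*log2(p) = 0.500000
H = 0.525661 + 0.447169 + 0.500000 = 1.472830

H = 1.4728 bits/symbol


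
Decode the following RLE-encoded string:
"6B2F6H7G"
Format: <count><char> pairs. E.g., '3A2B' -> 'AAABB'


Expanding each <count><char> pair:
  6B -> 'BBBBBB'
  2F -> 'FF'
  6H -> 'HHHHHH'
  7G -> 'GGGGGGG'

Decoded = BBBBBBFFHHHHHHGGGGGGG


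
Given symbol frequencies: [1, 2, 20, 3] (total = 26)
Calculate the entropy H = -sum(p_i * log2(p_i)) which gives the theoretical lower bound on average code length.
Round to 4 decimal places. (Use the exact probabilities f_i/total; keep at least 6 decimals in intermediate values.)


Per-symbol terms -p_i * log2(p_i) with p_i = f_i/26:
  p = 1/26 = 0.038462: log2(p) = -4.700440, -p*log2(p) = 0.180786
  p = 2/26 = 0.076923: log2(p) = -3.700440, -p*log2(p) = 0.284649
  p = 20/26 = 0.769231: log2(p) = -0.378512, -p*log2(p) = 0.291163
  p = 3/26 = 0.115385: log2(p) = -3.115477, -p*log2(p) = 0.359478
H = 0.180786 + 0.284649 + 0.291163 + 0.359478 = 1.116076

H = 1.1161 bits/symbol


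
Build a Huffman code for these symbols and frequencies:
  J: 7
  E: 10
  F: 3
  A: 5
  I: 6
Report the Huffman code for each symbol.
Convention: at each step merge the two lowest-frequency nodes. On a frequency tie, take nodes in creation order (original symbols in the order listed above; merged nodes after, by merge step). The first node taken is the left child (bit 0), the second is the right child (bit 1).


Huffman tree construction:
Step 1: Merge F(3) + A(5) = 8
Step 2: Merge I(6) + J(7) = 13
Step 3: Merge (F+A)(8) + E(10) = 18
Step 4: Merge (I+J)(13) + ((F+A)+E)(18) = 31
Read each symbol's code off the tree from the root (left child = 0, right child = 1).

Codes:
  J: 01 (length 2)
  E: 11 (length 2)
  F: 100 (length 3)
  A: 101 (length 3)
  I: 00 (length 2)
Average code length: 70/31 = 2.2581 bits/symbol


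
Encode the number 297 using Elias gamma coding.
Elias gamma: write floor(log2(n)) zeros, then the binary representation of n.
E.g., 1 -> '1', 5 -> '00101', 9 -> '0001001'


num_bits = floor(log2(297)) + 1 = 9
leading_zeros = num_bits - 1 = 8
binary(297) = 100101001

Elias gamma(297) = '00000000' + '100101001' = 00000000100101001 (17 bits)


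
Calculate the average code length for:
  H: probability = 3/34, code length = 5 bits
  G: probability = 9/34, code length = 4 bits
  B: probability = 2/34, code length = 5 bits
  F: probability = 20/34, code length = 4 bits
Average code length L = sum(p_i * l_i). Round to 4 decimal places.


Weighted contributions p_i * l_i:
  H: (3/34) * 5 = 15/34
  G: (9/34) * 4 = 36/34
  B: (2/34) * 5 = 10/34
  F: (20/34) * 4 = 80/34
Sum = (15 + 36 + 10 + 80)/34 = 141/34

L = 141/34 = 4.1471 bits/symbol


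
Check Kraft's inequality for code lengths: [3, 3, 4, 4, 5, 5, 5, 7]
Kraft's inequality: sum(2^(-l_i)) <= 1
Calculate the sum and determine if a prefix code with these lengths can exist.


Sum = 2^(-3) + 2^(-3) + 2^(-4) + 2^(-4) + 2^(-5) + 2^(-5) + 2^(-5) + 2^(-7)
    = 0.125 + 0.125 + 0.0625 + 0.0625 + 0.03125 + 0.03125 + 0.03125 + 0.0078125
    = 61/128 = 0.4765625
Since 0.4765625 <= 1, Kraft's inequality IS satisfied.
A prefix code with these lengths CAN exist.

Kraft sum = 0.4765625. Satisfied.


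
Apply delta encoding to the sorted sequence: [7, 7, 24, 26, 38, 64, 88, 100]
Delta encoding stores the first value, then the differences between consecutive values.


First value: 7
Deltas:
  7 - 7 = 0
  24 - 7 = 17
  26 - 24 = 2
  38 - 26 = 12
  64 - 38 = 26
  88 - 64 = 24
  100 - 88 = 12


Delta encoded: [7, 0, 17, 2, 12, 26, 24, 12]


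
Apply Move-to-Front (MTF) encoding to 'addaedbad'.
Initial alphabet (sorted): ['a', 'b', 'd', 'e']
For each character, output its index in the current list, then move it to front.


MTF encoding:
'a': index 0 in ['a', 'b', 'd', 'e'] -> ['a', 'b', 'd', 'e']
'd': index 2 in ['a', 'b', 'd', 'e'] -> ['d', 'a', 'b', 'e']
'd': index 0 in ['d', 'a', 'b', 'e'] -> ['d', 'a', 'b', 'e']
'a': index 1 in ['d', 'a', 'b', 'e'] -> ['a', 'd', 'b', 'e']
'e': index 3 in ['a', 'd', 'b', 'e'] -> ['e', 'a', 'd', 'b']
'd': index 2 in ['e', 'a', 'd', 'b'] -> ['d', 'e', 'a', 'b']
'b': index 3 in ['d', 'e', 'a', 'b'] -> ['b', 'd', 'e', 'a']
'a': index 3 in ['b', 'd', 'e', 'a'] -> ['a', 'b', 'd', 'e']
'd': index 2 in ['a', 'b', 'd', 'e'] -> ['d', 'a', 'b', 'e']


Output: [0, 2, 0, 1, 3, 2, 3, 3, 2]


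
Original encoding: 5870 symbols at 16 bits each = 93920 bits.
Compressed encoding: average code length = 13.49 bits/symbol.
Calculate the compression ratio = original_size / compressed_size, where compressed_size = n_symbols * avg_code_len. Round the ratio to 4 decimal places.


original_size = n_symbols * orig_bits = 5870 * 16 = 93920 bits
compressed_size = n_symbols * avg_code_len = 5870 * 13.49 = 79186.3 bits
ratio = original_size / compressed_size = 93920 / 79186.3 = 1.1861

Compression ratio = 1.1861


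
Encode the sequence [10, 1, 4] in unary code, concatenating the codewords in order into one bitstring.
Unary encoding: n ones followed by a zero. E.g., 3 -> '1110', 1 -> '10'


Encode each number as n ones followed by a terminating 0:
  10 -> 11111111110 (11 bits)
  1 -> 10 (2 bits)
  4 -> 11110 (5 bits)
Total length = 11 + 2 + 5 = 18 bits.

Unary([10, 1, 4]) = 111111111101011110 (18 bits)


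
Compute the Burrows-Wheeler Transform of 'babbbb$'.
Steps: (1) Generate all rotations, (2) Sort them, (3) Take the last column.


Rotations (sorted):
  0: $babbbb -> last char: b
  1: abbbb$b -> last char: b
  2: b$babbb -> last char: b
  3: babbbb$ -> last char: $
  4: bb$babb -> last char: b
  5: bbb$bab -> last char: b
  6: bbbb$ba -> last char: a


BWT = bbb$bba


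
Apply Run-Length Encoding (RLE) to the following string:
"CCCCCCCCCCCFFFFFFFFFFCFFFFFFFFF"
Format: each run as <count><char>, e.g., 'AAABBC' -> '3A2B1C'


Scanning runs left to right:
  i=0: run of 'C' x 11 -> '11C'
  i=11: run of 'F' x 10 -> '10F'
  i=21: run of 'C' x 1 -> '1C'
  i=22: run of 'F' x 9 -> '9F'

RLE = 11C10F1C9F


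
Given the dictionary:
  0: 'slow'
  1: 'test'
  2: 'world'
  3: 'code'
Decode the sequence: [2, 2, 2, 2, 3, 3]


Look up each index in the dictionary:
  2 -> 'world'
  2 -> 'world'
  2 -> 'world'
  2 -> 'world'
  3 -> 'code'
  3 -> 'code'

Decoded: "world world world world code code"


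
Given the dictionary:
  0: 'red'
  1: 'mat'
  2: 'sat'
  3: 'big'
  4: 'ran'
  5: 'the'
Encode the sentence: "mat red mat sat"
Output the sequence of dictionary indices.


Look up each word in the dictionary:
  'mat' -> 1
  'red' -> 0
  'mat' -> 1
  'sat' -> 2

Encoded: [1, 0, 1, 2]


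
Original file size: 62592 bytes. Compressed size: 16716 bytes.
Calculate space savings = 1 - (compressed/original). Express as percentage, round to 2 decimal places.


ratio = compressed/original = 16716/62592 = 0.267063
savings = 1 - ratio = 1 - 0.267063 = 0.732937
as a percentage: 0.732937 * 100 = 73.29%

Space savings = 1 - 16716/62592 = 73.29%


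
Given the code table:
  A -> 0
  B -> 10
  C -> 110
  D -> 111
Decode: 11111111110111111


Decoding:
111 -> D
111 -> D
111 -> D
10 -> B
111 -> D
111 -> D


Result: DDDBDD


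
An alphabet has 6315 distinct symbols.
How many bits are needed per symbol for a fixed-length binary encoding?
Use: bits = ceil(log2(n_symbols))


log2(6315) = 12.6246
Bracket: 2^12 = 4096 < 6315 <= 2^13 = 8192
So ceil(log2(6315)) = 13

bits = ceil(log2(6315)) = ceil(12.6246) = 13 bits


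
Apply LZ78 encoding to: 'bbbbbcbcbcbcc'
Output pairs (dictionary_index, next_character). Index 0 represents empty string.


LZ78 encoding steps:
Dictionary: {0: ''}
Step 1: w='' (idx 0), next='b' -> output (0, 'b'), add 'b' as idx 1
Step 2: w='b' (idx 1), next='b' -> output (1, 'b'), add 'bb' as idx 2
Step 3: w='bb' (idx 2), next='c' -> output (2, 'c'), add 'bbc' as idx 3
Step 4: w='b' (idx 1), next='c' -> output (1, 'c'), add 'bc' as idx 4
Step 5: w='bc' (idx 4), next='b' -> output (4, 'b'), add 'bcb' as idx 5
Step 6: w='' (idx 0), next='c' -> output (0, 'c'), add 'c' as idx 6
Step 7: w='c' (idx 6), end of input -> output (6, '')


Encoded: [(0, 'b'), (1, 'b'), (2, 'c'), (1, 'c'), (4, 'b'), (0, 'c'), (6, '')]


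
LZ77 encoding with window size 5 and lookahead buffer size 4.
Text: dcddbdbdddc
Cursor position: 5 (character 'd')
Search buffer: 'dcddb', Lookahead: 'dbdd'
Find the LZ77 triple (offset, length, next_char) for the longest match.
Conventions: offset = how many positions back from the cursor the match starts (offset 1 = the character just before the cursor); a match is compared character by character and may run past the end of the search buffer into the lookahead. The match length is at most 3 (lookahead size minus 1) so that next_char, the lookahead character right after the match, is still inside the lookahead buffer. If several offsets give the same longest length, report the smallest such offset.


Try each offset into the search buffer:
  offset=1 (pos 4, char 'b'): match length 0
  offset=2 (pos 3, char 'd'): match length 3
  offset=3 (pos 2, char 'd'): match length 1
  offset=4 (pos 1, char 'c'): match length 0
  offset=5 (pos 0, char 'd'): match length 1
Longest match has length 3 at offset 2.
next_char = character at position 5 + 3 = 8 -> 'd'

Best match: offset=2, length=3 (matching 'dbd' starting at position 3)
LZ77 triple: (2, 3, 'd')


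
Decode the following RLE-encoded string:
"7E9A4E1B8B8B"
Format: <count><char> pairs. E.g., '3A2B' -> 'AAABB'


Expanding each <count><char> pair:
  7E -> 'EEEEEEE'
  9A -> 'AAAAAAAAA'
  4E -> 'EEEE'
  1B -> 'B'
  8B -> 'BBBBBBBB'
  8B -> 'BBBBBBBB'

Decoded = EEEEEEEAAAAAAAAAEEEEBBBBBBBBBBBBBBBBB


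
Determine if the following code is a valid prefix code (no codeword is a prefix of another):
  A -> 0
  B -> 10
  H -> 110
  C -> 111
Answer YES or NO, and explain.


Checking each pair (does one codeword prefix another?):
  A='0' vs B='10': no prefix
  A='0' vs H='110': no prefix
  A='0' vs C='111': no prefix
  B='10' vs A='0': no prefix
  B='10' vs H='110': no prefix
  B='10' vs C='111': no prefix
  H='110' vs A='0': no prefix
  H='110' vs B='10': no prefix
  H='110' vs C='111': no prefix
  C='111' vs A='0': no prefix
  C='111' vs B='10': no prefix
  C='111' vs H='110': no prefix
No violation found over all pairs.

YES -- this is a valid prefix code. No codeword is a prefix of any other codeword.


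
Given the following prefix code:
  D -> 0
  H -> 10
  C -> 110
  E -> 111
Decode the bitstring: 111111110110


Decoding step by step:
Bits 111 -> E
Bits 111 -> E
Bits 110 -> C
Bits 110 -> C


Decoded message: EECC


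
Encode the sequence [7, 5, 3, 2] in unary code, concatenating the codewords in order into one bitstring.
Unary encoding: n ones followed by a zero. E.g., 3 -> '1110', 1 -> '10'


Encode each number as n ones followed by a terminating 0:
  7 -> 11111110 (8 bits)
  5 -> 111110 (6 bits)
  3 -> 1110 (4 bits)
  2 -> 110 (3 bits)
Total length = 8 + 6 + 4 + 3 = 21 bits.

Unary([7, 5, 3, 2]) = 111111101111101110110 (21 bits)


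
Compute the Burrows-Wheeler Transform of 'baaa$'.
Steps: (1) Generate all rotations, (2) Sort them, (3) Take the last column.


Rotations (sorted):
  0: $baaa -> last char: a
  1: a$baa -> last char: a
  2: aa$ba -> last char: a
  3: aaa$b -> last char: b
  4: baaa$ -> last char: $


BWT = aaab$


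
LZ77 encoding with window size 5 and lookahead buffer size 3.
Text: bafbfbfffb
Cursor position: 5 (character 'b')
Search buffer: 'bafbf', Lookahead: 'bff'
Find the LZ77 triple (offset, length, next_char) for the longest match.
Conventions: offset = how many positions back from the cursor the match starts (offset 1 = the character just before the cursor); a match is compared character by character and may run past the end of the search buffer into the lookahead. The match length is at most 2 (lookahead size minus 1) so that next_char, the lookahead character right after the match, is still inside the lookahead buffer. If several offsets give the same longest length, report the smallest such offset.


Try each offset into the search buffer:
  offset=1 (pos 4, char 'f'): match length 0
  offset=2 (pos 3, char 'b'): match length 2
  offset=3 (pos 2, char 'f'): match length 0
  offset=4 (pos 1, char 'a'): match length 0
  offset=5 (pos 0, char 'b'): match length 1
Longest match has length 2 at offset 2.
next_char = character at position 5 + 2 = 7 -> 'f'

Best match: offset=2, length=2 (matching 'bf' starting at position 3)
LZ77 triple: (2, 2, 'f')


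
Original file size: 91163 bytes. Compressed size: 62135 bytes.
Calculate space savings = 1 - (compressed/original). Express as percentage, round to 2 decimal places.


ratio = compressed/original = 62135/91163 = 0.681581
savings = 1 - ratio = 1 - 0.681581 = 0.318419
as a percentage: 0.318419 * 100 = 31.84%

Space savings = 1 - 62135/91163 = 31.84%


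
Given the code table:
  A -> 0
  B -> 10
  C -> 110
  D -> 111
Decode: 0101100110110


Decoding:
0 -> A
10 -> B
110 -> C
0 -> A
110 -> C
110 -> C


Result: ABCACC


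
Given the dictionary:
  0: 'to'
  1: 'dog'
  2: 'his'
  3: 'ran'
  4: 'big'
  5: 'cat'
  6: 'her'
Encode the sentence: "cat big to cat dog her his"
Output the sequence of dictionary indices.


Look up each word in the dictionary:
  'cat' -> 5
  'big' -> 4
  'to' -> 0
  'cat' -> 5
  'dog' -> 1
  'her' -> 6
  'his' -> 2

Encoded: [5, 4, 0, 5, 1, 6, 2]


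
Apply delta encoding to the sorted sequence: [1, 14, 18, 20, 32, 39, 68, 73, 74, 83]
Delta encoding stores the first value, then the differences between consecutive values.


First value: 1
Deltas:
  14 - 1 = 13
  18 - 14 = 4
  20 - 18 = 2
  32 - 20 = 12
  39 - 32 = 7
  68 - 39 = 29
  73 - 68 = 5
  74 - 73 = 1
  83 - 74 = 9


Delta encoded: [1, 13, 4, 2, 12, 7, 29, 5, 1, 9]


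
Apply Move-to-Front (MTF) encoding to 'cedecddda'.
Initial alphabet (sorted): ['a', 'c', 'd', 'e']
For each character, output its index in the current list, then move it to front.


MTF encoding:
'c': index 1 in ['a', 'c', 'd', 'e'] -> ['c', 'a', 'd', 'e']
'e': index 3 in ['c', 'a', 'd', 'e'] -> ['e', 'c', 'a', 'd']
'd': index 3 in ['e', 'c', 'a', 'd'] -> ['d', 'e', 'c', 'a']
'e': index 1 in ['d', 'e', 'c', 'a'] -> ['e', 'd', 'c', 'a']
'c': index 2 in ['e', 'd', 'c', 'a'] -> ['c', 'e', 'd', 'a']
'd': index 2 in ['c', 'e', 'd', 'a'] -> ['d', 'c', 'e', 'a']
'd': index 0 in ['d', 'c', 'e', 'a'] -> ['d', 'c', 'e', 'a']
'd': index 0 in ['d', 'c', 'e', 'a'] -> ['d', 'c', 'e', 'a']
'a': index 3 in ['d', 'c', 'e', 'a'] -> ['a', 'd', 'c', 'e']


Output: [1, 3, 3, 1, 2, 2, 0, 0, 3]


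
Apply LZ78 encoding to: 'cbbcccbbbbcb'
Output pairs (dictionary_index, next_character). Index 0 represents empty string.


LZ78 encoding steps:
Dictionary: {0: ''}
Step 1: w='' (idx 0), next='c' -> output (0, 'c'), add 'c' as idx 1
Step 2: w='' (idx 0), next='b' -> output (0, 'b'), add 'b' as idx 2
Step 3: w='b' (idx 2), next='c' -> output (2, 'c'), add 'bc' as idx 3
Step 4: w='c' (idx 1), next='c' -> output (1, 'c'), add 'cc' as idx 4
Step 5: w='b' (idx 2), next='b' -> output (2, 'b'), add 'bb' as idx 5
Step 6: w='bb' (idx 5), next='c' -> output (5, 'c'), add 'bbc' as idx 6
Step 7: w='b' (idx 2), end of input -> output (2, '')


Encoded: [(0, 'c'), (0, 'b'), (2, 'c'), (1, 'c'), (2, 'b'), (5, 'c'), (2, '')]


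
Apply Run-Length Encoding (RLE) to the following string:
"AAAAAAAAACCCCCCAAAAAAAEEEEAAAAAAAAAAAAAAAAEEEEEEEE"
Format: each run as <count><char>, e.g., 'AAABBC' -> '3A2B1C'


Scanning runs left to right:
  i=0: run of 'A' x 9 -> '9A'
  i=9: run of 'C' x 6 -> '6C'
  i=15: run of 'A' x 7 -> '7A'
  i=22: run of 'E' x 4 -> '4E'
  i=26: run of 'A' x 16 -> '16A'
  i=42: run of 'E' x 8 -> '8E'

RLE = 9A6C7A4E16A8E


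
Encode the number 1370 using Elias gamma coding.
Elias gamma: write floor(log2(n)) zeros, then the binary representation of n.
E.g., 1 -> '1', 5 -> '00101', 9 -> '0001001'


num_bits = floor(log2(1370)) + 1 = 11
leading_zeros = num_bits - 1 = 10
binary(1370) = 10101011010

Elias gamma(1370) = '0000000000' + '10101011010' = 000000000010101011010 (21 bits)


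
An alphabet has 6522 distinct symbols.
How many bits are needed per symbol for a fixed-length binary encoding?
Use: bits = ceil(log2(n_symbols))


log2(6522) = 12.6711
Bracket: 2^12 = 4096 < 6522 <= 2^13 = 8192
So ceil(log2(6522)) = 13

bits = ceil(log2(6522)) = ceil(12.6711) = 13 bits


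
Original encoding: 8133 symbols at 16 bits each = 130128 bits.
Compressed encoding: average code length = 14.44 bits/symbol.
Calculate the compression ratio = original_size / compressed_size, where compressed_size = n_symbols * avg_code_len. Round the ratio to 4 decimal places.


original_size = n_symbols * orig_bits = 8133 * 16 = 130128 bits
compressed_size = n_symbols * avg_code_len = 8133 * 14.44 = 117440.52 bits
ratio = original_size / compressed_size = 130128 / 117440.52 = 1.108

Compression ratio = 1.108


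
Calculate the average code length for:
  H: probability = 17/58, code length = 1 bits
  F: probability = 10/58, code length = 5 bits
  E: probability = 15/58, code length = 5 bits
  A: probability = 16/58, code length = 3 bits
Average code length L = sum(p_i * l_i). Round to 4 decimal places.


Weighted contributions p_i * l_i:
  H: (17/58) * 1 = 17/58
  F: (10/58) * 5 = 50/58
  E: (15/58) * 5 = 75/58
  A: (16/58) * 3 = 48/58
Sum = (17 + 50 + 75 + 48)/58 = 190/58

L = 190/58 = 3.2759 bits/symbol


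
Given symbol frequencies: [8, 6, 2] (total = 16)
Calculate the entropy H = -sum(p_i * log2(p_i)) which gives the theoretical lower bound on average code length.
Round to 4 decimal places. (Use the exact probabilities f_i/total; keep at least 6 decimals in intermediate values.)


Per-symbol terms -p_i * log2(p_i) with p_i = f_i/16:
  p = 8/16 = 0.500000: log2(p) = -1.000000, -p*log2(p) = 0.500000
  p = 6/16 = 0.375000: log2(p) = -1.415037, -p*log2(p) = 0.530639
  p = 2/16 = 0.125000: log2(p) = -3.000000, -p*log2(p) = 0.375000
H = 0.500000 + 0.530639 + 0.375000 = 1.405639

H = 1.4056 bits/symbol


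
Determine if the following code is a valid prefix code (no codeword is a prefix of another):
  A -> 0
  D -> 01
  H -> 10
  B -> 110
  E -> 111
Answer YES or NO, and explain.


Checking each pair (does one codeword prefix another?):
  A='0' vs D='01': prefix -- VIOLATION

NO -- this is NOT a valid prefix code. A (0) is a prefix of D (01).


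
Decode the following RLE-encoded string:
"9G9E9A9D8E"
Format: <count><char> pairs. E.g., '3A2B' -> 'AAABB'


Expanding each <count><char> pair:
  9G -> 'GGGGGGGGG'
  9E -> 'EEEEEEEEE'
  9A -> 'AAAAAAAAA'
  9D -> 'DDDDDDDDD'
  8E -> 'EEEEEEEE'

Decoded = GGGGGGGGGEEEEEEEEEAAAAAAAAADDDDDDDDDEEEEEEEE


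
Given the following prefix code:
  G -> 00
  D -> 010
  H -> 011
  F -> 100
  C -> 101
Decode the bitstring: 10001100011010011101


Decoding step by step:
Bits 100 -> F
Bits 011 -> H
Bits 00 -> G
Bits 011 -> H
Bits 010 -> D
Bits 011 -> H
Bits 101 -> C


Decoded message: FHGHDHC


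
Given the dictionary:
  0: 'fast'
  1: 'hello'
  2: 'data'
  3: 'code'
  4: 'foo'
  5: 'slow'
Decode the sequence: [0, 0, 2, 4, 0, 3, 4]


Look up each index in the dictionary:
  0 -> 'fast'
  0 -> 'fast'
  2 -> 'data'
  4 -> 'foo'
  0 -> 'fast'
  3 -> 'code'
  4 -> 'foo'

Decoded: "fast fast data foo fast code foo"


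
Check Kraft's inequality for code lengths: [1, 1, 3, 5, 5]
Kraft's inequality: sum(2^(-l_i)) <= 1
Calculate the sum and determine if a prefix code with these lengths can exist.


Sum = 2^(-1) + 2^(-1) + 2^(-3) + 2^(-5) + 2^(-5)
    = 0.5 + 0.5 + 0.125 + 0.03125 + 0.03125
    = 38/32 = 1.1875
Since 1.1875 > 1, Kraft's inequality is NOT satisfied.
A prefix code with these lengths CANNOT exist.

Kraft sum = 1.1875. Not satisfied.


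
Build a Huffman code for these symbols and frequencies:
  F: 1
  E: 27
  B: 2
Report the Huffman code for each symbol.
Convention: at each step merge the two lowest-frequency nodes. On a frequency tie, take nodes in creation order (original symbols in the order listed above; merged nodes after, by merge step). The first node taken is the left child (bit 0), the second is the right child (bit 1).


Huffman tree construction:
Step 1: Merge F(1) + B(2) = 3
Step 2: Merge (F+B)(3) + E(27) = 30
Read each symbol's code off the tree from the root (left child = 0, right child = 1).

Codes:
  F: 00 (length 2)
  E: 1 (length 1)
  B: 01 (length 2)
Average code length: 33/30 = 1.1000 bits/symbol


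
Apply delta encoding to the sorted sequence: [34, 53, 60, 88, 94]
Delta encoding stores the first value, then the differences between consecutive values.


First value: 34
Deltas:
  53 - 34 = 19
  60 - 53 = 7
  88 - 60 = 28
  94 - 88 = 6


Delta encoded: [34, 19, 7, 28, 6]


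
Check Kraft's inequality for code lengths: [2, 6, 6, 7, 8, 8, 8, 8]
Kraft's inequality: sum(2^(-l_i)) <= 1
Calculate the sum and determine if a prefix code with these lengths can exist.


Sum = 2^(-2) + 2^(-6) + 2^(-6) + 2^(-7) + 2^(-8) + 2^(-8) + 2^(-8) + 2^(-8)
    = 0.25 + 0.015625 + 0.015625 + 0.0078125 + 0.00390625 + 0.00390625 + 0.00390625 + 0.00390625
    = 78/256 = 0.3046875
Since 0.3046875 <= 1, Kraft's inequality IS satisfied.
A prefix code with these lengths CAN exist.

Kraft sum = 0.3046875. Satisfied.


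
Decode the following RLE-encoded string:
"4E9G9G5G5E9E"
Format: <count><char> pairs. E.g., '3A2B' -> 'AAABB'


Expanding each <count><char> pair:
  4E -> 'EEEE'
  9G -> 'GGGGGGGGG'
  9G -> 'GGGGGGGGG'
  5G -> 'GGGGG'
  5E -> 'EEEEE'
  9E -> 'EEEEEEEEE'

Decoded = EEEEGGGGGGGGGGGGGGGGGGGGGGGEEEEEEEEEEEEEE


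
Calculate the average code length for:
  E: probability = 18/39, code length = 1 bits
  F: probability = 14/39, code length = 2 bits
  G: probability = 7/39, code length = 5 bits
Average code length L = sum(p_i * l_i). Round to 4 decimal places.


Weighted contributions p_i * l_i:
  E: (18/39) * 1 = 18/39
  F: (14/39) * 2 = 28/39
  G: (7/39) * 5 = 35/39
Sum = (18 + 28 + 35)/39 = 81/39

L = 81/39 = 2.0769 bits/symbol


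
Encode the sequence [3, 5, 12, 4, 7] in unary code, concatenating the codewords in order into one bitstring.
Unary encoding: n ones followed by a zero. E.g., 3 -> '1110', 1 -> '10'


Encode each number as n ones followed by a terminating 0:
  3 -> 1110 (4 bits)
  5 -> 111110 (6 bits)
  12 -> 1111111111110 (13 bits)
  4 -> 11110 (5 bits)
  7 -> 11111110 (8 bits)
Total length = 4 + 6 + 13 + 5 + 8 = 36 bits.

Unary([3, 5, 12, 4, 7]) = 111011111011111111111101111011111110 (36 bits)


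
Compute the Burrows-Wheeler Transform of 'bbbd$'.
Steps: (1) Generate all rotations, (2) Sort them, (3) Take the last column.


Rotations (sorted):
  0: $bbbd -> last char: d
  1: bbbd$ -> last char: $
  2: bbd$b -> last char: b
  3: bd$bb -> last char: b
  4: d$bbb -> last char: b


BWT = d$bbb


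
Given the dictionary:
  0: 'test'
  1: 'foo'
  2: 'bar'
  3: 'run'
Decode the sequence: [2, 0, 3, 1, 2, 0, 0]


Look up each index in the dictionary:
  2 -> 'bar'
  0 -> 'test'
  3 -> 'run'
  1 -> 'foo'
  2 -> 'bar'
  0 -> 'test'
  0 -> 'test'

Decoded: "bar test run foo bar test test"


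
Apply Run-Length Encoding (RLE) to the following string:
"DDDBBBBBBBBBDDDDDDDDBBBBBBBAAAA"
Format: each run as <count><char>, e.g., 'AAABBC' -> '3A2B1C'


Scanning runs left to right:
  i=0: run of 'D' x 3 -> '3D'
  i=3: run of 'B' x 9 -> '9B'
  i=12: run of 'D' x 8 -> '8D'
  i=20: run of 'B' x 7 -> '7B'
  i=27: run of 'A' x 4 -> '4A'

RLE = 3D9B8D7B4A


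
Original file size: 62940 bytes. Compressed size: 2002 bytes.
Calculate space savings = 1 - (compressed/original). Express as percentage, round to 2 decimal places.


ratio = compressed/original = 2002/62940 = 0.031808
savings = 1 - ratio = 1 - 0.031808 = 0.968192
as a percentage: 0.968192 * 100 = 96.82%

Space savings = 1 - 2002/62940 = 96.82%


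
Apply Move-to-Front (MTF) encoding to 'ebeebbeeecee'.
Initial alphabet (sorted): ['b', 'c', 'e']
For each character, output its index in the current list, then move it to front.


MTF encoding:
'e': index 2 in ['b', 'c', 'e'] -> ['e', 'b', 'c']
'b': index 1 in ['e', 'b', 'c'] -> ['b', 'e', 'c']
'e': index 1 in ['b', 'e', 'c'] -> ['e', 'b', 'c']
'e': index 0 in ['e', 'b', 'c'] -> ['e', 'b', 'c']
'b': index 1 in ['e', 'b', 'c'] -> ['b', 'e', 'c']
'b': index 0 in ['b', 'e', 'c'] -> ['b', 'e', 'c']
'e': index 1 in ['b', 'e', 'c'] -> ['e', 'b', 'c']
'e': index 0 in ['e', 'b', 'c'] -> ['e', 'b', 'c']
'e': index 0 in ['e', 'b', 'c'] -> ['e', 'b', 'c']
'c': index 2 in ['e', 'b', 'c'] -> ['c', 'e', 'b']
'e': index 1 in ['c', 'e', 'b'] -> ['e', 'c', 'b']
'e': index 0 in ['e', 'c', 'b'] -> ['e', 'c', 'b']


Output: [2, 1, 1, 0, 1, 0, 1, 0, 0, 2, 1, 0]


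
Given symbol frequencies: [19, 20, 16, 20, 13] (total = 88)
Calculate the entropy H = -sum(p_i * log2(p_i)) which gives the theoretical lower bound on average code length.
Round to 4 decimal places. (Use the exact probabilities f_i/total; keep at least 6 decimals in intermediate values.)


Per-symbol terms -p_i * log2(p_i) with p_i = f_i/88:
  p = 19/88 = 0.215909: log2(p) = -2.211504, -p*log2(p) = 0.477484
  p = 20/88 = 0.227273: log2(p) = -2.137504, -p*log2(p) = 0.485796
  p = 16/88 = 0.181818: log2(p) = -2.459432, -p*log2(p) = 0.447169
  p = 20/88 = 0.227273: log2(p) = -2.137504, -p*log2(p) = 0.485796
  p = 13/88 = 0.147727: log2(p) = -2.758992, -p*log2(p) = 0.407578
H = 0.477484 + 0.485796 + 0.447169 + 0.485796 + 0.407578 = 2.303823

H = 2.3038 bits/symbol


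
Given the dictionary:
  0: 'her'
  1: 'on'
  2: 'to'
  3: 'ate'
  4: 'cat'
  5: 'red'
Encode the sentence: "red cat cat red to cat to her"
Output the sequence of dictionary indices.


Look up each word in the dictionary:
  'red' -> 5
  'cat' -> 4
  'cat' -> 4
  'red' -> 5
  'to' -> 2
  'cat' -> 4
  'to' -> 2
  'her' -> 0

Encoded: [5, 4, 4, 5, 2, 4, 2, 0]


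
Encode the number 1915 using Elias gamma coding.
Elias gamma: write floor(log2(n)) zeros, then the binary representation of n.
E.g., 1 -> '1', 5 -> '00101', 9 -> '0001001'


num_bits = floor(log2(1915)) + 1 = 11
leading_zeros = num_bits - 1 = 10
binary(1915) = 11101111011

Elias gamma(1915) = '0000000000' + '11101111011' = 000000000011101111011 (21 bits)


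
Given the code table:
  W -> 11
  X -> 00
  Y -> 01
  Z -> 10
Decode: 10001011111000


Decoding:
10 -> Z
00 -> X
10 -> Z
11 -> W
11 -> W
10 -> Z
00 -> X


Result: ZXZWWZX


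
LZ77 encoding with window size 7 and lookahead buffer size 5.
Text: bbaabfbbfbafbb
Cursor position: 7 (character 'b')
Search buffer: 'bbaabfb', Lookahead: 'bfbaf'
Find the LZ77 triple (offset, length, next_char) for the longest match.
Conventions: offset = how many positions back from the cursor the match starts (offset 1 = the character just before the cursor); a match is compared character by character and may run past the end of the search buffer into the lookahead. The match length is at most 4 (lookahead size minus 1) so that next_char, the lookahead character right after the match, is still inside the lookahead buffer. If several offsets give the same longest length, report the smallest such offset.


Try each offset into the search buffer:
  offset=1 (pos 6, char 'b'): match length 1
  offset=2 (pos 5, char 'f'): match length 0
  offset=3 (pos 4, char 'b'): match length 3
  offset=4 (pos 3, char 'a'): match length 0
  offset=5 (pos 2, char 'a'): match length 0
  offset=6 (pos 1, char 'b'): match length 1
  offset=7 (pos 0, char 'b'): match length 1
Longest match has length 3 at offset 3.
next_char = character at position 7 + 3 = 10 -> 'a'

Best match: offset=3, length=3 (matching 'bfb' starting at position 4)
LZ77 triple: (3, 3, 'a')


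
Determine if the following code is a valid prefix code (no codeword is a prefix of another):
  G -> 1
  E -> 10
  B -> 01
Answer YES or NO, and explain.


Checking each pair (does one codeword prefix another?):
  G='1' vs E='10': prefix -- VIOLATION

NO -- this is NOT a valid prefix code. G (1) is a prefix of E (10).


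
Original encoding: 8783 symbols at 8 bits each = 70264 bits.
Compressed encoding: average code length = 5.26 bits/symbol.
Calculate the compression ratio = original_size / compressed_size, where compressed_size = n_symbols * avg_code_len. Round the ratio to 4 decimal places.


original_size = n_symbols * orig_bits = 8783 * 8 = 70264 bits
compressed_size = n_symbols * avg_code_len = 8783 * 5.26 = 46198.58 bits
ratio = original_size / compressed_size = 70264 / 46198.58 = 1.5209

Compression ratio = 1.5209


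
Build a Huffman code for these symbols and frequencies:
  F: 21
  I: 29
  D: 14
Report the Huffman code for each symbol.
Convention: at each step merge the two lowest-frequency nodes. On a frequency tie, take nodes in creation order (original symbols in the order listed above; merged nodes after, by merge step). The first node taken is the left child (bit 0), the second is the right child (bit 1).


Huffman tree construction:
Step 1: Merge D(14) + F(21) = 35
Step 2: Merge I(29) + (D+F)(35) = 64
Read each symbol's code off the tree from the root (left child = 0, right child = 1).

Codes:
  F: 11 (length 2)
  I: 0 (length 1)
  D: 10 (length 2)
Average code length: 99/64 = 1.5469 bits/symbol


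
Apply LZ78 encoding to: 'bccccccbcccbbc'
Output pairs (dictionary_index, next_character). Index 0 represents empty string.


LZ78 encoding steps:
Dictionary: {0: ''}
Step 1: w='' (idx 0), next='b' -> output (0, 'b'), add 'b' as idx 1
Step 2: w='' (idx 0), next='c' -> output (0, 'c'), add 'c' as idx 2
Step 3: w='c' (idx 2), next='c' -> output (2, 'c'), add 'cc' as idx 3
Step 4: w='cc' (idx 3), next='c' -> output (3, 'c'), add 'ccc' as idx 4
Step 5: w='b' (idx 1), next='c' -> output (1, 'c'), add 'bc' as idx 5
Step 6: w='cc' (idx 3), next='b' -> output (3, 'b'), add 'ccb' as idx 6
Step 7: w='bc' (idx 5), end of input -> output (5, '')


Encoded: [(0, 'b'), (0, 'c'), (2, 'c'), (3, 'c'), (1, 'c'), (3, 'b'), (5, '')]


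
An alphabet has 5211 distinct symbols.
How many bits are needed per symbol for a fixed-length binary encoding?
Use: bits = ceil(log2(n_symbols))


log2(5211) = 12.3473
Bracket: 2^12 = 4096 < 5211 <= 2^13 = 8192
So ceil(log2(5211)) = 13

bits = ceil(log2(5211)) = ceil(12.3473) = 13 bits


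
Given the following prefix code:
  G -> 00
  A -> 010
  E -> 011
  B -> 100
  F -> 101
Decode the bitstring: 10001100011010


Decoding step by step:
Bits 100 -> B
Bits 011 -> E
Bits 00 -> G
Bits 011 -> E
Bits 010 -> A


Decoded message: BEGEA


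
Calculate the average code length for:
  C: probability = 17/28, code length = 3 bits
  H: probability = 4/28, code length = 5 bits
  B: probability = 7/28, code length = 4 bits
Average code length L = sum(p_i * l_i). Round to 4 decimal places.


Weighted contributions p_i * l_i:
  C: (17/28) * 3 = 51/28
  H: (4/28) * 5 = 20/28
  B: (7/28) * 4 = 28/28
Sum = (51 + 20 + 28)/28 = 99/28

L = 99/28 = 3.5357 bits/symbol


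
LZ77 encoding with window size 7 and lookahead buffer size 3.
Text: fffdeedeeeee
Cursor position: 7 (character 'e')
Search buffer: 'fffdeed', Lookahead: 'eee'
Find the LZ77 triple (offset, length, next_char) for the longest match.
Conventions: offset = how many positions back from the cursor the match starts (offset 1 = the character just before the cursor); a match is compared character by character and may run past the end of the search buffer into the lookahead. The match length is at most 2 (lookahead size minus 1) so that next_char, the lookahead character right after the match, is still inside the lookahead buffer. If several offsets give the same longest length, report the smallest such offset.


Try each offset into the search buffer:
  offset=1 (pos 6, char 'd'): match length 0
  offset=2 (pos 5, char 'e'): match length 1
  offset=3 (pos 4, char 'e'): match length 2
  offset=4 (pos 3, char 'd'): match length 0
  offset=5 (pos 2, char 'f'): match length 0
  offset=6 (pos 1, char 'f'): match length 0
  offset=7 (pos 0, char 'f'): match length 0
Longest match has length 2 at offset 3.
next_char = character at position 7 + 2 = 9 -> 'e'

Best match: offset=3, length=2 (matching 'ee' starting at position 4)
LZ77 triple: (3, 2, 'e')


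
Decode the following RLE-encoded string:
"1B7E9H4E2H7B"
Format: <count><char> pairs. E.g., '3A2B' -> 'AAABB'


Expanding each <count><char> pair:
  1B -> 'B'
  7E -> 'EEEEEEE'
  9H -> 'HHHHHHHHH'
  4E -> 'EEEE'
  2H -> 'HH'
  7B -> 'BBBBBBB'

Decoded = BEEEEEEEHHHHHHHHHEEEEHHBBBBBBB


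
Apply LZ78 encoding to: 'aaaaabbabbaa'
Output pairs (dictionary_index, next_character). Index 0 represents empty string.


LZ78 encoding steps:
Dictionary: {0: ''}
Step 1: w='' (idx 0), next='a' -> output (0, 'a'), add 'a' as idx 1
Step 2: w='a' (idx 1), next='a' -> output (1, 'a'), add 'aa' as idx 2
Step 3: w='aa' (idx 2), next='b' -> output (2, 'b'), add 'aab' as idx 3
Step 4: w='' (idx 0), next='b' -> output (0, 'b'), add 'b' as idx 4
Step 5: w='a' (idx 1), next='b' -> output (1, 'b'), add 'ab' as idx 5
Step 6: w='b' (idx 4), next='a' -> output (4, 'a'), add 'ba' as idx 6
Step 7: w='a' (idx 1), end of input -> output (1, '')


Encoded: [(0, 'a'), (1, 'a'), (2, 'b'), (0, 'b'), (1, 'b'), (4, 'a'), (1, '')]


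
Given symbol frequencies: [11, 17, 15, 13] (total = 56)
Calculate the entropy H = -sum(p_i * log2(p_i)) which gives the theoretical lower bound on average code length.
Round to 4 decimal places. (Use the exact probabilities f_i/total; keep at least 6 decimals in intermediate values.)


Per-symbol terms -p_i * log2(p_i) with p_i = f_i/56:
  p = 11/56 = 0.196429: log2(p) = -2.347923, -p*log2(p) = 0.461199
  p = 17/56 = 0.303571: log2(p) = -1.719892, -p*log2(p) = 0.522110
  p = 15/56 = 0.267857: log2(p) = -1.900464, -p*log2(p) = 0.509053
  p = 13/56 = 0.232143: log2(p) = -2.106915, -p*log2(p) = 0.489105
H = 0.461199 + 0.522110 + 0.509053 + 0.489105 = 1.981467

H = 1.9815 bits/symbol


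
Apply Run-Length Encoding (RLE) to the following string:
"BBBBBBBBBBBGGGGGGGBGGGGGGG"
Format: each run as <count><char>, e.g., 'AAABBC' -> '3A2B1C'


Scanning runs left to right:
  i=0: run of 'B' x 11 -> '11B'
  i=11: run of 'G' x 7 -> '7G'
  i=18: run of 'B' x 1 -> '1B'
  i=19: run of 'G' x 7 -> '7G'

RLE = 11B7G1B7G


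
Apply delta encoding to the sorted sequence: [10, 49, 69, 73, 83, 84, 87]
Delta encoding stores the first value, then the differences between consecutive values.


First value: 10
Deltas:
  49 - 10 = 39
  69 - 49 = 20
  73 - 69 = 4
  83 - 73 = 10
  84 - 83 = 1
  87 - 84 = 3


Delta encoded: [10, 39, 20, 4, 10, 1, 3]


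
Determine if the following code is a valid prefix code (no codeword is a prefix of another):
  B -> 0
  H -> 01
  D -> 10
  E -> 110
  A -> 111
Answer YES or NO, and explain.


Checking each pair (does one codeword prefix another?):
  B='0' vs H='01': prefix -- VIOLATION

NO -- this is NOT a valid prefix code. B (0) is a prefix of H (01).


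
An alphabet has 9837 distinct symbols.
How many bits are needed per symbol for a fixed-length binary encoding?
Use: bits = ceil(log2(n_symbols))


log2(9837) = 13.264
Bracket: 2^13 = 8192 < 9837 <= 2^14 = 16384
So ceil(log2(9837)) = 14

bits = ceil(log2(9837)) = ceil(13.264) = 14 bits


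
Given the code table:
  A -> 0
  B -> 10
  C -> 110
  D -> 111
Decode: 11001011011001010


Decoding:
110 -> C
0 -> A
10 -> B
110 -> C
110 -> C
0 -> A
10 -> B
10 -> B


Result: CABCCABB


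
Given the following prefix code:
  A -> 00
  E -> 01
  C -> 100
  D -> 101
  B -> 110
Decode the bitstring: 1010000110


Decoding step by step:
Bits 101 -> D
Bits 00 -> A
Bits 00 -> A
Bits 110 -> B


Decoded message: DAAB


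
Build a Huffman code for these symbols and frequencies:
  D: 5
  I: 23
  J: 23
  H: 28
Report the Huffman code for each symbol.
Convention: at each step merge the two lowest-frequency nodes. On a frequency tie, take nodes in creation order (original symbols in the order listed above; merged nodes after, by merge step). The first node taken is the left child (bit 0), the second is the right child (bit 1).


Huffman tree construction:
Step 1: Merge D(5) + I(23) = 28
Step 2: Merge J(23) + H(28) = 51
Step 3: Merge (D+I)(28) + (J+H)(51) = 79
Read each symbol's code off the tree from the root (left child = 0, right child = 1).

Codes:
  D: 00 (length 2)
  I: 01 (length 2)
  J: 10 (length 2)
  H: 11 (length 2)
Average code length: 158/79 = 2.0000 bits/symbol


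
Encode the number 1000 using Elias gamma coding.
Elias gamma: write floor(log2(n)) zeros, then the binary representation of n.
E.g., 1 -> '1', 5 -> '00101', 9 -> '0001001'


num_bits = floor(log2(1000)) + 1 = 10
leading_zeros = num_bits - 1 = 9
binary(1000) = 1111101000

Elias gamma(1000) = '000000000' + '1111101000' = 0000000001111101000 (19 bits)


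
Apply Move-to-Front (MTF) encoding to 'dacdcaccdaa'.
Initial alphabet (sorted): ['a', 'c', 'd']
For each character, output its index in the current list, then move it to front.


MTF encoding:
'd': index 2 in ['a', 'c', 'd'] -> ['d', 'a', 'c']
'a': index 1 in ['d', 'a', 'c'] -> ['a', 'd', 'c']
'c': index 2 in ['a', 'd', 'c'] -> ['c', 'a', 'd']
'd': index 2 in ['c', 'a', 'd'] -> ['d', 'c', 'a']
'c': index 1 in ['d', 'c', 'a'] -> ['c', 'd', 'a']
'a': index 2 in ['c', 'd', 'a'] -> ['a', 'c', 'd']
'c': index 1 in ['a', 'c', 'd'] -> ['c', 'a', 'd']
'c': index 0 in ['c', 'a', 'd'] -> ['c', 'a', 'd']
'd': index 2 in ['c', 'a', 'd'] -> ['d', 'c', 'a']
'a': index 2 in ['d', 'c', 'a'] -> ['a', 'd', 'c']
'a': index 0 in ['a', 'd', 'c'] -> ['a', 'd', 'c']


Output: [2, 1, 2, 2, 1, 2, 1, 0, 2, 2, 0]


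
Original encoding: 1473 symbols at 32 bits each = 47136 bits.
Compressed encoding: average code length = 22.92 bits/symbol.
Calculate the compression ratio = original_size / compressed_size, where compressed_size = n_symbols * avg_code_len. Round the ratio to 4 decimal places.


original_size = n_symbols * orig_bits = 1473 * 32 = 47136 bits
compressed_size = n_symbols * avg_code_len = 1473 * 22.92 = 33761.16 bits
ratio = original_size / compressed_size = 47136 / 33761.16 = 1.3962

Compression ratio = 1.3962


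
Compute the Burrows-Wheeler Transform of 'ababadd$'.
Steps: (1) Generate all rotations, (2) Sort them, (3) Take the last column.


Rotations (sorted):
  0: $ababadd -> last char: d
  1: ababadd$ -> last char: $
  2: abadd$ab -> last char: b
  3: add$abab -> last char: b
  4: babadd$a -> last char: a
  5: badd$aba -> last char: a
  6: d$ababad -> last char: d
  7: dd$ababa -> last char: a


BWT = d$bbaada


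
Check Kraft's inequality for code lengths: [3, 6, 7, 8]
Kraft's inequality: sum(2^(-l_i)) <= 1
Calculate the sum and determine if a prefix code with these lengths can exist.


Sum = 2^(-3) + 2^(-6) + 2^(-7) + 2^(-8)
    = 0.125 + 0.015625 + 0.0078125 + 0.00390625
    = 39/256 = 0.15234375
Since 0.15234375 <= 1, Kraft's inequality IS satisfied.
A prefix code with these lengths CAN exist.

Kraft sum = 0.15234375. Satisfied.


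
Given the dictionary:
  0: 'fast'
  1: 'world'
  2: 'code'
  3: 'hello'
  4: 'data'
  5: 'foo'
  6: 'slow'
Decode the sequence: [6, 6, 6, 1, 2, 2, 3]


Look up each index in the dictionary:
  6 -> 'slow'
  6 -> 'slow'
  6 -> 'slow'
  1 -> 'world'
  2 -> 'code'
  2 -> 'code'
  3 -> 'hello'

Decoded: "slow slow slow world code code hello"


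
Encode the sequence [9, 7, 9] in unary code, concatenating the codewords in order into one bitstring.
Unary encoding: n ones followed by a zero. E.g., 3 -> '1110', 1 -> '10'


Encode each number as n ones followed by a terminating 0:
  9 -> 1111111110 (10 bits)
  7 -> 11111110 (8 bits)
  9 -> 1111111110 (10 bits)
Total length = 10 + 8 + 10 = 28 bits.

Unary([9, 7, 9]) = 1111111110111111101111111110 (28 bits)


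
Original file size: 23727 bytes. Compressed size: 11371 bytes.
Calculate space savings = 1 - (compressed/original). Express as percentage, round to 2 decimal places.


ratio = compressed/original = 11371/23727 = 0.479243
savings = 1 - ratio = 1 - 0.479243 = 0.520757
as a percentage: 0.520757 * 100 = 52.08%

Space savings = 1 - 11371/23727 = 52.08%
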